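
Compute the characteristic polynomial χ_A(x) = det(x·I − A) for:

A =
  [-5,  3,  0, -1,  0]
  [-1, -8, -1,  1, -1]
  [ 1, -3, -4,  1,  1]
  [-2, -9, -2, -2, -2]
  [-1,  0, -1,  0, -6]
x^5 + 25*x^4 + 250*x^3 + 1250*x^2 + 3125*x + 3125

Expanding det(x·I − A) (e.g. by cofactor expansion or by noting that A is similar to its Jordan form J, which has the same characteristic polynomial as A) gives
  χ_A(x) = x^5 + 25*x^4 + 250*x^3 + 1250*x^2 + 3125*x + 3125
which factors as (x + 5)^5. The eigenvalues (with algebraic multiplicities) are λ = -5 with multiplicity 5.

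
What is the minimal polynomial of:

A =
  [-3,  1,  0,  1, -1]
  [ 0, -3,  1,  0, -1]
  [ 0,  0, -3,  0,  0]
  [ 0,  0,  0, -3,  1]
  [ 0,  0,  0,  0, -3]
x^3 + 9*x^2 + 27*x + 27

The characteristic polynomial is χ_A(x) = (x + 3)^5, so the eigenvalues are known. The minimal polynomial is
  m_A(x) = Π_λ (x − λ)^{k_λ}
where k_λ is the size of the *largest* Jordan block for λ (equivalently, the smallest k with (A − λI)^k v = 0 for every generalised eigenvector v of λ).

  λ = -3: largest Jordan block has size 3, contributing (x + 3)^3

So m_A(x) = (x + 3)^3 = x^3 + 9*x^2 + 27*x + 27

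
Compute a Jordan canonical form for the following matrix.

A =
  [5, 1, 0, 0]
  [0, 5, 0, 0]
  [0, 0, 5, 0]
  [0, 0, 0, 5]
J_2(5) ⊕ J_1(5) ⊕ J_1(5)

The characteristic polynomial is
  det(x·I − A) = x^4 - 20*x^3 + 150*x^2 - 500*x + 625 = (x - 5)^4

Eigenvalues and multiplicities (the geometric multiplicity of λ is n − rank(A − λI), which equals the number of Jordan blocks for λ):
  λ = 5: algebraic multiplicity = 4, geometric multiplicity = 3

Determining the block sizes for each eigenvalue:
  λ = 5: 3 blocks summing to 4 forces exactly one block of size 2 and the rest size 1 → block sizes [2, 1, 1]

Assembling the blocks gives a Jordan form
J =
  [5, 1, 0, 0]
  [0, 5, 0, 0]
  [0, 0, 5, 0]
  [0, 0, 0, 5]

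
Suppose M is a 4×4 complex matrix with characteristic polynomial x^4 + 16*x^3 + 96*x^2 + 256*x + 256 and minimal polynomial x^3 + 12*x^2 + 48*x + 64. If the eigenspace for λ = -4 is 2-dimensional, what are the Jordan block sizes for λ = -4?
Block sizes for λ = -4: [3, 1]

Step 1 — from the characteristic polynomial, algebraic multiplicity of λ = -4 is 4. From dim ker(M − (-4)·I) = 2, there are exactly 2 Jordan blocks for λ = -4.
Step 2 — from the minimal polynomial, the factor (x + 4)^3 tells us the largest block for λ = -4 has size 3.
Step 3 — with total size 4, 2 blocks, and largest block 3, the block sizes (in nonincreasing order) are [3, 1].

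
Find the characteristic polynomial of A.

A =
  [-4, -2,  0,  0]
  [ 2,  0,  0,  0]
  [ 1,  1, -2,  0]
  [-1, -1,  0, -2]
x^4 + 8*x^3 + 24*x^2 + 32*x + 16

Expanding det(x·I − A) (e.g. by cofactor expansion or by noting that A is similar to its Jordan form J, which has the same characteristic polynomial as A) gives
  χ_A(x) = x^4 + 8*x^3 + 24*x^2 + 32*x + 16
which factors as (x + 2)^4. The eigenvalues (with algebraic multiplicities) are λ = -2 with multiplicity 4.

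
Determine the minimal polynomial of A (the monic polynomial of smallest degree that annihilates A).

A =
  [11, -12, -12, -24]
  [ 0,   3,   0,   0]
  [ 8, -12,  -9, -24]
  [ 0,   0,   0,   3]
x^2 - 2*x - 3

The characteristic polynomial is χ_A(x) = (x - 3)^3*(x + 1), so the eigenvalues are known. The minimal polynomial is
  m_A(x) = Π_λ (x − λ)^{k_λ}
where k_λ is the size of the *largest* Jordan block for λ (equivalently, the smallest k with (A − λI)^k v = 0 for every generalised eigenvector v of λ).

  λ = -1: largest Jordan block has size 1, contributing (x + 1)
  λ = 3: largest Jordan block has size 1, contributing (x − 3)

So m_A(x) = (x - 3)*(x + 1) = x^2 - 2*x - 3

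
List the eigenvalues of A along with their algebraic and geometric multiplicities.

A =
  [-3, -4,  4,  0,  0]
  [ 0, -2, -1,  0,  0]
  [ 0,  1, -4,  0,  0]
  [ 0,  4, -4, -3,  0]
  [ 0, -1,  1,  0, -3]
λ = -3: alg = 5, geom = 4

Step 1 — factor the characteristic polynomial to read off the algebraic multiplicities:
  χ_A(x) = (x + 3)^5

Step 2 — compute geometric multiplicities via the rank-nullity identity g(λ) = n − rank(A − λI):
  rank(A − (-3)·I) = 1, so dim ker(A − (-3)·I) = n − 1 = 4

Summary:
  λ = -3: algebraic multiplicity = 5, geometric multiplicity = 4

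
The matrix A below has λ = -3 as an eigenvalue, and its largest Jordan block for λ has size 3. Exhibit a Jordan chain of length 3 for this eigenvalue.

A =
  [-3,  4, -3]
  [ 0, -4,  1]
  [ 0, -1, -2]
A Jordan chain for λ = -3 of length 3:
v_1 = (-1, 0, 0)ᵀ
v_2 = (4, -1, -1)ᵀ
v_3 = (0, 1, 0)ᵀ

Let N = A − (-3)·I. We want v_3 with N^3 v_3 = 0 but N^2 v_3 ≠ 0; then v_{j-1} := N · v_j for j = 3, …, 2.

Pick v_3 = (0, 1, 0)ᵀ.
Then v_2 = N · v_3 = (4, -1, -1)ᵀ.
Then v_1 = N · v_2 = (-1, 0, 0)ᵀ.

Sanity check: (A − (-3)·I) v_1 = (0, 0, 0)ᵀ = 0. ✓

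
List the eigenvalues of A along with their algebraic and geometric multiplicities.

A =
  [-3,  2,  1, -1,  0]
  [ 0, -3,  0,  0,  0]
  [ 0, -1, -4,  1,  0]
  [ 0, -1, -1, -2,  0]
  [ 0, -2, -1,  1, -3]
λ = -3: alg = 5, geom = 3

Step 1 — factor the characteristic polynomial to read off the algebraic multiplicities:
  χ_A(x) = (x + 3)^5

Step 2 — compute geometric multiplicities via the rank-nullity identity g(λ) = n − rank(A − λI):
  rank(A − (-3)·I) = 2, so dim ker(A − (-3)·I) = n − 2 = 3

Summary:
  λ = -3: algebraic multiplicity = 5, geometric multiplicity = 3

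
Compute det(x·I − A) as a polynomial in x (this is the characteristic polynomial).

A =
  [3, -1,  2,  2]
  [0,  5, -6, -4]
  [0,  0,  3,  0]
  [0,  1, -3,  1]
x^4 - 12*x^3 + 54*x^2 - 108*x + 81

Expanding det(x·I − A) (e.g. by cofactor expansion or by noting that A is similar to its Jordan form J, which has the same characteristic polynomial as A) gives
  χ_A(x) = x^4 - 12*x^3 + 54*x^2 - 108*x + 81
which factors as (x - 3)^4. The eigenvalues (with algebraic multiplicities) are λ = 3 with multiplicity 4.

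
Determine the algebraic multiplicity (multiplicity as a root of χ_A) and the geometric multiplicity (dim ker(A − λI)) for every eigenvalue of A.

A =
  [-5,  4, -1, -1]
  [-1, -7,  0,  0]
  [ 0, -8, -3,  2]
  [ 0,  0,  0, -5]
λ = -5: alg = 4, geom = 2

Step 1 — factor the characteristic polynomial to read off the algebraic multiplicities:
  χ_A(x) = (x + 5)^4

Step 2 — compute geometric multiplicities via the rank-nullity identity g(λ) = n − rank(A − λI):
  rank(A − (-5)·I) = 2, so dim ker(A − (-5)·I) = n − 2 = 2

Summary:
  λ = -5: algebraic multiplicity = 4, geometric multiplicity = 2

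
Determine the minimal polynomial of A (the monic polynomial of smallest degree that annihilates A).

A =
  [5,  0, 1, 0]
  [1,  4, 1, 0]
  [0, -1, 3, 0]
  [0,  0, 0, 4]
x^3 - 12*x^2 + 48*x - 64

The characteristic polynomial is χ_A(x) = (x - 4)^4, so the eigenvalues are known. The minimal polynomial is
  m_A(x) = Π_λ (x − λ)^{k_λ}
where k_λ is the size of the *largest* Jordan block for λ (equivalently, the smallest k with (A − λI)^k v = 0 for every generalised eigenvector v of λ).

  λ = 4: largest Jordan block has size 3, contributing (x − 4)^3

So m_A(x) = (x - 4)^3 = x^3 - 12*x^2 + 48*x - 64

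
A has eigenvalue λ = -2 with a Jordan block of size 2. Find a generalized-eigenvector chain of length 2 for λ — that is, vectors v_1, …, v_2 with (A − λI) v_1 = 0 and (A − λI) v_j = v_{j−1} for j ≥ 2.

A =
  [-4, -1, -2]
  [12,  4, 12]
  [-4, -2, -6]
A Jordan chain for λ = -2 of length 2:
v_1 = (-2, 12, -4)ᵀ
v_2 = (1, 0, 0)ᵀ

Let N = A − (-2)·I. We want v_2 with N^2 v_2 = 0 but N^1 v_2 ≠ 0; then v_{j-1} := N · v_j for j = 2, …, 2.

Pick v_2 = (1, 0, 0)ᵀ.
Then v_1 = N · v_2 = (-2, 12, -4)ᵀ.

Sanity check: (A − (-2)·I) v_1 = (0, 0, 0)ᵀ = 0. ✓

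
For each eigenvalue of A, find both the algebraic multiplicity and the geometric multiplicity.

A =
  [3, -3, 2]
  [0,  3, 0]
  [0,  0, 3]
λ = 3: alg = 3, geom = 2

Step 1 — factor the characteristic polynomial to read off the algebraic multiplicities:
  χ_A(x) = (x - 3)^3

Step 2 — compute geometric multiplicities via the rank-nullity identity g(λ) = n − rank(A − λI):
  rank(A − (3)·I) = 1, so dim ker(A − (3)·I) = n − 1 = 2

Summary:
  λ = 3: algebraic multiplicity = 3, geometric multiplicity = 2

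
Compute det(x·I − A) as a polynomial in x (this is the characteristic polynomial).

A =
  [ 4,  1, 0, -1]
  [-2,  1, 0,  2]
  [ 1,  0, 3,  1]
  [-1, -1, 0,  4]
x^4 - 12*x^3 + 54*x^2 - 108*x + 81

Expanding det(x·I − A) (e.g. by cofactor expansion or by noting that A is similar to its Jordan form J, which has the same characteristic polynomial as A) gives
  χ_A(x) = x^4 - 12*x^3 + 54*x^2 - 108*x + 81
which factors as (x - 3)^4. The eigenvalues (with algebraic multiplicities) are λ = 3 with multiplicity 4.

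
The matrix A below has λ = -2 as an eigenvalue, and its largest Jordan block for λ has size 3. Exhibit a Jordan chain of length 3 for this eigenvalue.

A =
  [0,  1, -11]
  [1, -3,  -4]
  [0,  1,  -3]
A Jordan chain for λ = -2 of length 3:
v_1 = (5, 1, 1)ᵀ
v_2 = (2, 1, 0)ᵀ
v_3 = (1, 0, 0)ᵀ

Let N = A − (-2)·I. We want v_3 with N^3 v_3 = 0 but N^2 v_3 ≠ 0; then v_{j-1} := N · v_j for j = 3, …, 2.

Pick v_3 = (1, 0, 0)ᵀ.
Then v_2 = N · v_3 = (2, 1, 0)ᵀ.
Then v_1 = N · v_2 = (5, 1, 1)ᵀ.

Sanity check: (A − (-2)·I) v_1 = (0, 0, 0)ᵀ = 0. ✓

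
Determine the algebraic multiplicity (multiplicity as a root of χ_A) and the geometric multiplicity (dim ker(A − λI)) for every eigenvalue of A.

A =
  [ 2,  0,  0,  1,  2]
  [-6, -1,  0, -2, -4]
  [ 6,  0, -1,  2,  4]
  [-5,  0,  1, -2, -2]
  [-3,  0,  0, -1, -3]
λ = -1: alg = 5, geom = 3

Step 1 — factor the characteristic polynomial to read off the algebraic multiplicities:
  χ_A(x) = (x + 1)^5

Step 2 — compute geometric multiplicities via the rank-nullity identity g(λ) = n − rank(A − λI):
  rank(A − (-1)·I) = 2, so dim ker(A − (-1)·I) = n − 2 = 3

Summary:
  λ = -1: algebraic multiplicity = 5, geometric multiplicity = 3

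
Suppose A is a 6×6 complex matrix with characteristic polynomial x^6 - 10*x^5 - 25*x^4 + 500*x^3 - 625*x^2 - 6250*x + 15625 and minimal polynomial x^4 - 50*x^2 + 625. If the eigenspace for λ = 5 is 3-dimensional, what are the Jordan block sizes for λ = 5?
Block sizes for λ = 5: [2, 1, 1]

Step 1 — from the characteristic polynomial, algebraic multiplicity of λ = 5 is 4. From dim ker(A − (5)·I) = 3, there are exactly 3 Jordan blocks for λ = 5.
Step 2 — from the minimal polynomial, the factor (x − 5)^2 tells us the largest block for λ = 5 has size 2.
Step 3 — with total size 4, 3 blocks, and largest block 2, the block sizes (in nonincreasing order) are [2, 1, 1].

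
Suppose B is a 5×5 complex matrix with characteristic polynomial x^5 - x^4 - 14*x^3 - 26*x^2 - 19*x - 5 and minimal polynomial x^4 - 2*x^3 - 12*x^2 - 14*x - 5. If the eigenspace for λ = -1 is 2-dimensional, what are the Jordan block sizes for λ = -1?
Block sizes for λ = -1: [3, 1]

Step 1 — from the characteristic polynomial, algebraic multiplicity of λ = -1 is 4. From dim ker(B − (-1)·I) = 2, there are exactly 2 Jordan blocks for λ = -1.
Step 2 — from the minimal polynomial, the factor (x + 1)^3 tells us the largest block for λ = -1 has size 3.
Step 3 — with total size 4, 2 blocks, and largest block 3, the block sizes (in nonincreasing order) are [3, 1].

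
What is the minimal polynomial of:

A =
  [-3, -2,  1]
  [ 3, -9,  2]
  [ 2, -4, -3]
x^3 + 15*x^2 + 75*x + 125

The characteristic polynomial is χ_A(x) = (x + 5)^3, so the eigenvalues are known. The minimal polynomial is
  m_A(x) = Π_λ (x − λ)^{k_λ}
where k_λ is the size of the *largest* Jordan block for λ (equivalently, the smallest k with (A − λI)^k v = 0 for every generalised eigenvector v of λ).

  λ = -5: largest Jordan block has size 3, contributing (x + 5)^3

So m_A(x) = (x + 5)^3 = x^3 + 15*x^2 + 75*x + 125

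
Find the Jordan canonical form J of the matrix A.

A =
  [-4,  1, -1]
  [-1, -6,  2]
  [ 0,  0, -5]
J_3(-5)

The characteristic polynomial is
  det(x·I − A) = x^3 + 15*x^2 + 75*x + 125 = (x + 5)^3

Eigenvalues and multiplicities (the geometric multiplicity of λ is n − rank(A − λI), which equals the number of Jordan blocks for λ):
  λ = -5: algebraic multiplicity = 3, geometric multiplicity = 1

Determining the block sizes for each eigenvalue:
  λ = -5: one block (gm = 1), so the single block has size am = 3 → block sizes [3]

Assembling the blocks gives a Jordan form
J =
  [-5,  1,  0]
  [ 0, -5,  1]
  [ 0,  0, -5]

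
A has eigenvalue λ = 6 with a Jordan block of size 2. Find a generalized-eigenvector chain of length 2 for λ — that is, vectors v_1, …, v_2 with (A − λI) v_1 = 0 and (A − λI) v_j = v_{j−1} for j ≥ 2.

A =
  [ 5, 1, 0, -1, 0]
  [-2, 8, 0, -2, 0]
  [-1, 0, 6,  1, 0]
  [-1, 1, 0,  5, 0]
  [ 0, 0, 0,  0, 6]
A Jordan chain for λ = 6 of length 2:
v_1 = (-1, -2, -1, -1, 0)ᵀ
v_2 = (1, 0, 0, 0, 0)ᵀ

Let N = A − (6)·I. We want v_2 with N^2 v_2 = 0 but N^1 v_2 ≠ 0; then v_{j-1} := N · v_j for j = 2, …, 2.

Pick v_2 = (1, 0, 0, 0, 0)ᵀ.
Then v_1 = N · v_2 = (-1, -2, -1, -1, 0)ᵀ.

Sanity check: (A − (6)·I) v_1 = (0, 0, 0, 0, 0)ᵀ = 0. ✓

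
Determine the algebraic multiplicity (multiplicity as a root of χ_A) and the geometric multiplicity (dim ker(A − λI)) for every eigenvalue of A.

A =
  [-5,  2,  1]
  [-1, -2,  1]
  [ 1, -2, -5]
λ = -4: alg = 3, geom = 2

Step 1 — factor the characteristic polynomial to read off the algebraic multiplicities:
  χ_A(x) = (x + 4)^3

Step 2 — compute geometric multiplicities via the rank-nullity identity g(λ) = n − rank(A − λI):
  rank(A − (-4)·I) = 1, so dim ker(A − (-4)·I) = n − 1 = 2

Summary:
  λ = -4: algebraic multiplicity = 3, geometric multiplicity = 2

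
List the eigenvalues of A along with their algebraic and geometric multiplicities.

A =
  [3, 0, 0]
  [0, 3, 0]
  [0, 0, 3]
λ = 3: alg = 3, geom = 3

Step 1 — factor the characteristic polynomial to read off the algebraic multiplicities:
  χ_A(x) = (x - 3)^3

Step 2 — compute geometric multiplicities via the rank-nullity identity g(λ) = n − rank(A − λI):
  rank(A − (3)·I) = 0, so dim ker(A − (3)·I) = n − 0 = 3

Summary:
  λ = 3: algebraic multiplicity = 3, geometric multiplicity = 3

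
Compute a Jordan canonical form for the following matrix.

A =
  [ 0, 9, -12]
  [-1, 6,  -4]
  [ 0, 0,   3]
J_2(3) ⊕ J_1(3)

The characteristic polynomial is
  det(x·I − A) = x^3 - 9*x^2 + 27*x - 27 = (x - 3)^3

Eigenvalues and multiplicities (the geometric multiplicity of λ is n − rank(A − λI), which equals the number of Jordan blocks for λ):
  λ = 3: algebraic multiplicity = 3, geometric multiplicity = 2

Determining the block sizes for each eigenvalue:
  λ = 3: 2 blocks summing to 3 forces exactly one block of size 2 and the rest size 1 → block sizes [2, 1]

Assembling the blocks gives a Jordan form
J =
  [3, 1, 0]
  [0, 3, 0]
  [0, 0, 3]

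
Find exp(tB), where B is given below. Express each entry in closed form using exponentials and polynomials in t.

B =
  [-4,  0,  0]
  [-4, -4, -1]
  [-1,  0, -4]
e^{tB} =
  [exp(-4*t), 0, 0]
  [t^2*exp(-4*t)/2 - 4*t*exp(-4*t), exp(-4*t), -t*exp(-4*t)]
  [-t*exp(-4*t), 0, exp(-4*t)]

Strategy: write B = P · J · P⁻¹ where J is a Jordan canonical form, so e^{tB} = P · e^{tJ} · P⁻¹, and e^{tJ} can be computed block-by-block.

B has Jordan form
J =
  [-4,  1,  0]
  [ 0, -4,  1]
  [ 0,  0, -4]
(up to reordering of blocks).

Per-block formulas:
  For a 3×3 Jordan block J_3(-4): exp(t · J_3(-4)) = e^(-4t)·(I + t·N + (t^2/2)·N^2), where N is the 3×3 nilpotent shift.

After assembling e^{tJ} and conjugating by P, we get:

e^{tB} =
  [exp(-4*t), 0, 0]
  [t^2*exp(-4*t)/2 - 4*t*exp(-4*t), exp(-4*t), -t*exp(-4*t)]
  [-t*exp(-4*t), 0, exp(-4*t)]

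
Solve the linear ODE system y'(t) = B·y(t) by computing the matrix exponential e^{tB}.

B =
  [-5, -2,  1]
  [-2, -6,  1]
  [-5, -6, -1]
e^{tB} =
  [-t*exp(-4*t) + exp(-4*t), -2*t*exp(-4*t), t*exp(-4*t)]
  [t^2*exp(-4*t)/2 - 2*t*exp(-4*t), t^2*exp(-4*t) - 2*t*exp(-4*t) + exp(-4*t), -t^2*exp(-4*t)/2 + t*exp(-4*t)]
  [t^2*exp(-4*t) - 5*t*exp(-4*t), 2*t^2*exp(-4*t) - 6*t*exp(-4*t), -t^2*exp(-4*t) + 3*t*exp(-4*t) + exp(-4*t)]

Strategy: write B = P · J · P⁻¹ where J is a Jordan canonical form, so e^{tB} = P · e^{tJ} · P⁻¹, and e^{tJ} can be computed block-by-block.

B has Jordan form
J =
  [-4,  1,  0]
  [ 0, -4,  1]
  [ 0,  0, -4]
(up to reordering of blocks).

Per-block formulas:
  For a 3×3 Jordan block J_3(-4): exp(t · J_3(-4)) = e^(-4t)·(I + t·N + (t^2/2)·N^2), where N is the 3×3 nilpotent shift.

After assembling e^{tJ} and conjugating by P, we get:

e^{tB} =
  [-t*exp(-4*t) + exp(-4*t), -2*t*exp(-4*t), t*exp(-4*t)]
  [t^2*exp(-4*t)/2 - 2*t*exp(-4*t), t^2*exp(-4*t) - 2*t*exp(-4*t) + exp(-4*t), -t^2*exp(-4*t)/2 + t*exp(-4*t)]
  [t^2*exp(-4*t) - 5*t*exp(-4*t), 2*t^2*exp(-4*t) - 6*t*exp(-4*t), -t^2*exp(-4*t) + 3*t*exp(-4*t) + exp(-4*t)]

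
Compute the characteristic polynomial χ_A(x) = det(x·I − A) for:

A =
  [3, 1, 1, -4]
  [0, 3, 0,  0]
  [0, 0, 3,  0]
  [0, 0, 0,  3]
x^4 - 12*x^3 + 54*x^2 - 108*x + 81

Expanding det(x·I − A) (e.g. by cofactor expansion or by noting that A is similar to its Jordan form J, which has the same characteristic polynomial as A) gives
  χ_A(x) = x^4 - 12*x^3 + 54*x^2 - 108*x + 81
which factors as (x - 3)^4. The eigenvalues (with algebraic multiplicities) are λ = 3 with multiplicity 4.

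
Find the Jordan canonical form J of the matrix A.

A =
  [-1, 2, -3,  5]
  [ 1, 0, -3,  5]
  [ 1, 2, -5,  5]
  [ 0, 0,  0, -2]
J_2(-2) ⊕ J_1(-2) ⊕ J_1(-2)

The characteristic polynomial is
  det(x·I − A) = x^4 + 8*x^3 + 24*x^2 + 32*x + 16 = (x + 2)^4

Eigenvalues and multiplicities (the geometric multiplicity of λ is n − rank(A − λI), which equals the number of Jordan blocks for λ):
  λ = -2: algebraic multiplicity = 4, geometric multiplicity = 3

Determining the block sizes for each eigenvalue:
  λ = -2: 3 blocks summing to 4 forces exactly one block of size 2 and the rest size 1 → block sizes [2, 1, 1]

Assembling the blocks gives a Jordan form
J =
  [-2,  1,  0,  0]
  [ 0, -2,  0,  0]
  [ 0,  0, -2,  0]
  [ 0,  0,  0, -2]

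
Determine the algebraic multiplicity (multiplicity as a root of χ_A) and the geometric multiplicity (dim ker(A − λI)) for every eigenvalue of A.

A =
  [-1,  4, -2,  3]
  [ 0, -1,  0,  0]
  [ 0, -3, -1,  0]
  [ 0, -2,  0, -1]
λ = -1: alg = 4, geom = 2

Step 1 — factor the characteristic polynomial to read off the algebraic multiplicities:
  χ_A(x) = (x + 1)^4

Step 2 — compute geometric multiplicities via the rank-nullity identity g(λ) = n − rank(A − λI):
  rank(A − (-1)·I) = 2, so dim ker(A − (-1)·I) = n − 2 = 2

Summary:
  λ = -1: algebraic multiplicity = 4, geometric multiplicity = 2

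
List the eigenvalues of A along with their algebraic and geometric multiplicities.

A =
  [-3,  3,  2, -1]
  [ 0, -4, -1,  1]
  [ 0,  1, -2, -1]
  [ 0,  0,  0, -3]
λ = -3: alg = 4, geom = 2

Step 1 — factor the characteristic polynomial to read off the algebraic multiplicities:
  χ_A(x) = (x + 3)^4

Step 2 — compute geometric multiplicities via the rank-nullity identity g(λ) = n − rank(A − λI):
  rank(A − (-3)·I) = 2, so dim ker(A − (-3)·I) = n − 2 = 2

Summary:
  λ = -3: algebraic multiplicity = 4, geometric multiplicity = 2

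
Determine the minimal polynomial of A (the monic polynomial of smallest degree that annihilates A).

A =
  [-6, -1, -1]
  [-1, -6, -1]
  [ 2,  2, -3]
x^2 + 10*x + 25

The characteristic polynomial is χ_A(x) = (x + 5)^3, so the eigenvalues are known. The minimal polynomial is
  m_A(x) = Π_λ (x − λ)^{k_λ}
where k_λ is the size of the *largest* Jordan block for λ (equivalently, the smallest k with (A − λI)^k v = 0 for every generalised eigenvector v of λ).

  λ = -5: largest Jordan block has size 2, contributing (x + 5)^2

So m_A(x) = (x + 5)^2 = x^2 + 10*x + 25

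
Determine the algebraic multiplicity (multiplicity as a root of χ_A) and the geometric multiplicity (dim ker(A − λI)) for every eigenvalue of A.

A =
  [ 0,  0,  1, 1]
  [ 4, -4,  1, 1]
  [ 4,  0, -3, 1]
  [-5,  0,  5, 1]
λ = -4: alg = 2, geom = 2; λ = 1: alg = 2, geom = 1

Step 1 — factor the characteristic polynomial to read off the algebraic multiplicities:
  χ_A(x) = (x - 1)^2*(x + 4)^2

Step 2 — compute geometric multiplicities via the rank-nullity identity g(λ) = n − rank(A − λI):
  rank(A − (-4)·I) = 2, so dim ker(A − (-4)·I) = n − 2 = 2
  rank(A − (1)·I) = 3, so dim ker(A − (1)·I) = n − 3 = 1

Summary:
  λ = -4: algebraic multiplicity = 2, geometric multiplicity = 2
  λ = 1: algebraic multiplicity = 2, geometric multiplicity = 1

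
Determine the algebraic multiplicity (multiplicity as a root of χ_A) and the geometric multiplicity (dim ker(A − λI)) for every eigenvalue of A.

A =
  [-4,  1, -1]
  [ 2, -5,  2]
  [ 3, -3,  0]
λ = -3: alg = 3, geom = 2

Step 1 — factor the characteristic polynomial to read off the algebraic multiplicities:
  χ_A(x) = (x + 3)^3

Step 2 — compute geometric multiplicities via the rank-nullity identity g(λ) = n − rank(A − λI):
  rank(A − (-3)·I) = 1, so dim ker(A − (-3)·I) = n − 1 = 2

Summary:
  λ = -3: algebraic multiplicity = 3, geometric multiplicity = 2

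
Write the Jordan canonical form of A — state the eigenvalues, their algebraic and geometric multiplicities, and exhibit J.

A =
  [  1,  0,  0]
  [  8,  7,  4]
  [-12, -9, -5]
J_2(1) ⊕ J_1(1)

The characteristic polynomial is
  det(x·I − A) = x^3 - 3*x^2 + 3*x - 1 = (x - 1)^3

Eigenvalues and multiplicities (the geometric multiplicity of λ is n − rank(A − λI), which equals the number of Jordan blocks for λ):
  λ = 1: algebraic multiplicity = 3, geometric multiplicity = 2

Determining the block sizes for each eigenvalue:
  λ = 1: 2 blocks summing to 3 forces exactly one block of size 2 and the rest size 1 → block sizes [2, 1]

Assembling the blocks gives a Jordan form
J =
  [1, 1, 0]
  [0, 1, 0]
  [0, 0, 1]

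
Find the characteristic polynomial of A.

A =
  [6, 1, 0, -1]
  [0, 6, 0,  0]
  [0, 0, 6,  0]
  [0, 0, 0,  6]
x^4 - 24*x^3 + 216*x^2 - 864*x + 1296

Expanding det(x·I − A) (e.g. by cofactor expansion or by noting that A is similar to its Jordan form J, which has the same characteristic polynomial as A) gives
  χ_A(x) = x^4 - 24*x^3 + 216*x^2 - 864*x + 1296
which factors as (x - 6)^4. The eigenvalues (with algebraic multiplicities) are λ = 6 with multiplicity 4.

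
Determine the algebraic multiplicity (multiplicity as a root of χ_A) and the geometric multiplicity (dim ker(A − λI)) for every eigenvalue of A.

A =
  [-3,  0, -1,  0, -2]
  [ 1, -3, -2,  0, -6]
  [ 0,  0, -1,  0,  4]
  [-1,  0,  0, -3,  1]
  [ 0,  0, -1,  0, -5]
λ = -3: alg = 5, geom = 2

Step 1 — factor the characteristic polynomial to read off the algebraic multiplicities:
  χ_A(x) = (x + 3)^5

Step 2 — compute geometric multiplicities via the rank-nullity identity g(λ) = n − rank(A − λI):
  rank(A − (-3)·I) = 3, so dim ker(A − (-3)·I) = n − 3 = 2

Summary:
  λ = -3: algebraic multiplicity = 5, geometric multiplicity = 2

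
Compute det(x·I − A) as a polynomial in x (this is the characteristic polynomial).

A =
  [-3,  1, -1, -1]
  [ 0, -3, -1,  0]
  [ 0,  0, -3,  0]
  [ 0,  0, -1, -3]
x^4 + 12*x^3 + 54*x^2 + 108*x + 81

Expanding det(x·I − A) (e.g. by cofactor expansion or by noting that A is similar to its Jordan form J, which has the same characteristic polynomial as A) gives
  χ_A(x) = x^4 + 12*x^3 + 54*x^2 + 108*x + 81
which factors as (x + 3)^4. The eigenvalues (with algebraic multiplicities) are λ = -3 with multiplicity 4.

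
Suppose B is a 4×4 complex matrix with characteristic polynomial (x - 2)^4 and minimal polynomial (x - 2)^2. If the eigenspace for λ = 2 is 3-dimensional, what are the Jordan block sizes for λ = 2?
Block sizes for λ = 2: [2, 1, 1]

Step 1 — from the characteristic polynomial, algebraic multiplicity of λ = 2 is 4. From dim ker(B − (2)·I) = 3, there are exactly 3 Jordan blocks for λ = 2.
Step 2 — from the minimal polynomial, the factor (x − 2)^2 tells us the largest block for λ = 2 has size 2.
Step 3 — with total size 4, 3 blocks, and largest block 2, the block sizes (in nonincreasing order) are [2, 1, 1].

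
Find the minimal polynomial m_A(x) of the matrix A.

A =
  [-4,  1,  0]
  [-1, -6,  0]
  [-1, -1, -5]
x^2 + 10*x + 25

The characteristic polynomial is χ_A(x) = (x + 5)^3, so the eigenvalues are known. The minimal polynomial is
  m_A(x) = Π_λ (x − λ)^{k_λ}
where k_λ is the size of the *largest* Jordan block for λ (equivalently, the smallest k with (A − λI)^k v = 0 for every generalised eigenvector v of λ).

  λ = -5: largest Jordan block has size 2, contributing (x + 5)^2

So m_A(x) = (x + 5)^2 = x^2 + 10*x + 25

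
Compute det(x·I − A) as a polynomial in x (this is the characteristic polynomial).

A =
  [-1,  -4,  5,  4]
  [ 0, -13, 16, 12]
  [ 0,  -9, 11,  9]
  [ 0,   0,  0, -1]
x^4 + 4*x^3 + 6*x^2 + 4*x + 1

Expanding det(x·I − A) (e.g. by cofactor expansion or by noting that A is similar to its Jordan form J, which has the same characteristic polynomial as A) gives
  χ_A(x) = x^4 + 4*x^3 + 6*x^2 + 4*x + 1
which factors as (x + 1)^4. The eigenvalues (with algebraic multiplicities) are λ = -1 with multiplicity 4.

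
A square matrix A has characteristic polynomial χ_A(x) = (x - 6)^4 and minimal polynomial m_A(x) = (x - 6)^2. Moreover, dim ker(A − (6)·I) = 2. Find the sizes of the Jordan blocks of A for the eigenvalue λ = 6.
Block sizes for λ = 6: [2, 2]

Step 1 — from the characteristic polynomial, algebraic multiplicity of λ = 6 is 4. From dim ker(A − (6)·I) = 2, there are exactly 2 Jordan blocks for λ = 6.
Step 2 — from the minimal polynomial, the factor (x − 6)^2 tells us the largest block for λ = 6 has size 2.
Step 3 — with total size 4, 2 blocks, and largest block 2, the block sizes (in nonincreasing order) are [2, 2].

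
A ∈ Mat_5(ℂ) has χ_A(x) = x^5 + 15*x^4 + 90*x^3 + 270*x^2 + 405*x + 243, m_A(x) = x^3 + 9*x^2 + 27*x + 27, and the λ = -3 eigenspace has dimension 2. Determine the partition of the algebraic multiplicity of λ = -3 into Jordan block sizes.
Block sizes for λ = -3: [3, 2]

Step 1 — from the characteristic polynomial, algebraic multiplicity of λ = -3 is 5. From dim ker(A − (-3)·I) = 2, there are exactly 2 Jordan blocks for λ = -3.
Step 2 — from the minimal polynomial, the factor (x + 3)^3 tells us the largest block for λ = -3 has size 3.
Step 3 — with total size 5, 2 blocks, and largest block 3, the block sizes (in nonincreasing order) are [3, 2].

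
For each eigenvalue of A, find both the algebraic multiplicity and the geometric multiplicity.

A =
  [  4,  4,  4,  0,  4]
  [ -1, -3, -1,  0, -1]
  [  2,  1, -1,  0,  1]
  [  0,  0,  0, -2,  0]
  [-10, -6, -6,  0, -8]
λ = -2: alg = 5, geom = 3

Step 1 — factor the characteristic polynomial to read off the algebraic multiplicities:
  χ_A(x) = (x + 2)^5

Step 2 — compute geometric multiplicities via the rank-nullity identity g(λ) = n − rank(A − λI):
  rank(A − (-2)·I) = 2, so dim ker(A − (-2)·I) = n − 2 = 3

Summary:
  λ = -2: algebraic multiplicity = 5, geometric multiplicity = 3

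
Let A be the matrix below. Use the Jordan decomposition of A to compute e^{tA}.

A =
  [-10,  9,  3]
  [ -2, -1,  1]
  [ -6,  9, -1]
e^{tA} =
  [-6*t*exp(-4*t) + exp(-4*t), 9*t*exp(-4*t), 3*t*exp(-4*t)]
  [-2*t*exp(-4*t), 3*t*exp(-4*t) + exp(-4*t), t*exp(-4*t)]
  [-6*t*exp(-4*t), 9*t*exp(-4*t), 3*t*exp(-4*t) + exp(-4*t)]

Strategy: write A = P · J · P⁻¹ where J is a Jordan canonical form, so e^{tA} = P · e^{tJ} · P⁻¹, and e^{tJ} can be computed block-by-block.

A has Jordan form
J =
  [-4,  1,  0]
  [ 0, -4,  0]
  [ 0,  0, -4]
(up to reordering of blocks).

Per-block formulas:
  For a 1×1 block at λ = -4: exp(t · [-4]) = [e^(-4t)].
  For a 2×2 Jordan block J_2(-4): exp(t · J_2(-4)) = e^(-4t)·(I + t·N), where N is the 2×2 nilpotent shift.

After assembling e^{tJ} and conjugating by P, we get:

e^{tA} =
  [-6*t*exp(-4*t) + exp(-4*t), 9*t*exp(-4*t), 3*t*exp(-4*t)]
  [-2*t*exp(-4*t), 3*t*exp(-4*t) + exp(-4*t), t*exp(-4*t)]
  [-6*t*exp(-4*t), 9*t*exp(-4*t), 3*t*exp(-4*t) + exp(-4*t)]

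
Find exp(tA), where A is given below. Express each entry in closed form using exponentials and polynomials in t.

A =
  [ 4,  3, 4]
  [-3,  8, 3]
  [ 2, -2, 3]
e^{tA} =
  [-t*exp(5*t) + exp(5*t), -t^2*exp(5*t) + 3*t*exp(5*t), -3*t^2*exp(5*t)/2 + 4*t*exp(5*t)]
  [-3*t*exp(5*t), -3*t^2*exp(5*t) + 3*t*exp(5*t) + exp(5*t), -9*t^2*exp(5*t)/2 + 3*t*exp(5*t)]
  [2*t*exp(5*t), 2*t^2*exp(5*t) - 2*t*exp(5*t), 3*t^2*exp(5*t) - 2*t*exp(5*t) + exp(5*t)]

Strategy: write A = P · J · P⁻¹ where J is a Jordan canonical form, so e^{tA} = P · e^{tJ} · P⁻¹, and e^{tJ} can be computed block-by-block.

A has Jordan form
J =
  [5, 1, 0]
  [0, 5, 1]
  [0, 0, 5]
(up to reordering of blocks).

Per-block formulas:
  For a 3×3 Jordan block J_3(5): exp(t · J_3(5)) = e^(5t)·(I + t·N + (t^2/2)·N^2), where N is the 3×3 nilpotent shift.

After assembling e^{tJ} and conjugating by P, we get:

e^{tA} =
  [-t*exp(5*t) + exp(5*t), -t^2*exp(5*t) + 3*t*exp(5*t), -3*t^2*exp(5*t)/2 + 4*t*exp(5*t)]
  [-3*t*exp(5*t), -3*t^2*exp(5*t) + 3*t*exp(5*t) + exp(5*t), -9*t^2*exp(5*t)/2 + 3*t*exp(5*t)]
  [2*t*exp(5*t), 2*t^2*exp(5*t) - 2*t*exp(5*t), 3*t^2*exp(5*t) - 2*t*exp(5*t) + exp(5*t)]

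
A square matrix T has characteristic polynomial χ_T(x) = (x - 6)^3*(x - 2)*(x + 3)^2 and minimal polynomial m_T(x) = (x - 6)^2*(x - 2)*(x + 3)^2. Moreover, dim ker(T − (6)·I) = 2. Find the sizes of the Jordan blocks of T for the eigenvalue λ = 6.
Block sizes for λ = 6: [2, 1]

Step 1 — from the characteristic polynomial, algebraic multiplicity of λ = 6 is 3. From dim ker(T − (6)·I) = 2, there are exactly 2 Jordan blocks for λ = 6.
Step 2 — from the minimal polynomial, the factor (x − 6)^2 tells us the largest block for λ = 6 has size 2.
Step 3 — with total size 3, 2 blocks, and largest block 2, the block sizes (in nonincreasing order) are [2, 1].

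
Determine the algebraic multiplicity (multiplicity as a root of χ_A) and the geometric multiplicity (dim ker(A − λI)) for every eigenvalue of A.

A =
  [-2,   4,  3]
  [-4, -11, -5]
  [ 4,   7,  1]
λ = -4: alg = 3, geom = 1

Step 1 — factor the characteristic polynomial to read off the algebraic multiplicities:
  χ_A(x) = (x + 4)^3

Step 2 — compute geometric multiplicities via the rank-nullity identity g(λ) = n − rank(A − λI):
  rank(A − (-4)·I) = 2, so dim ker(A − (-4)·I) = n − 2 = 1

Summary:
  λ = -4: algebraic multiplicity = 3, geometric multiplicity = 1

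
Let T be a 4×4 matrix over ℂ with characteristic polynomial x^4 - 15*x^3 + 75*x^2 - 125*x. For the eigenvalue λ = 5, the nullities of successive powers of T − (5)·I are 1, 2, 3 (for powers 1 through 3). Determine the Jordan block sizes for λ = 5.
Block sizes for λ = 5: [3]

From the dimensions of kernels of powers, the number of Jordan blocks of size at least j is d_j − d_{j−1} where d_j = dim ker(N^j) (with d_0 = 0). Computing the differences gives [1, 1, 1].
The number of blocks of size exactly k is (#blocks of size ≥ k) − (#blocks of size ≥ k + 1), so the partition is: 1 block(s) of size 3.
In nonincreasing order the block sizes are [3].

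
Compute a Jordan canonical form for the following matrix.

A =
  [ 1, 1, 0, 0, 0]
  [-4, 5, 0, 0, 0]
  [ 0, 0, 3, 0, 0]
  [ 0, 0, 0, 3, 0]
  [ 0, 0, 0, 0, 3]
J_2(3) ⊕ J_1(3) ⊕ J_1(3) ⊕ J_1(3)

The characteristic polynomial is
  det(x·I − A) = x^5 - 15*x^4 + 90*x^3 - 270*x^2 + 405*x - 243 = (x - 3)^5

Eigenvalues and multiplicities (the geometric multiplicity of λ is n − rank(A − λI), which equals the number of Jordan blocks for λ):
  λ = 3: algebraic multiplicity = 5, geometric multiplicity = 4

Determining the block sizes for each eigenvalue:
  λ = 3: 4 blocks summing to 5 forces exactly one block of size 2 and the rest size 1 → block sizes [2, 1, 1, 1]

Assembling the blocks gives a Jordan form
J =
  [3, 1, 0, 0, 0]
  [0, 3, 0, 0, 0]
  [0, 0, 3, 0, 0]
  [0, 0, 0, 3, 0]
  [0, 0, 0, 0, 3]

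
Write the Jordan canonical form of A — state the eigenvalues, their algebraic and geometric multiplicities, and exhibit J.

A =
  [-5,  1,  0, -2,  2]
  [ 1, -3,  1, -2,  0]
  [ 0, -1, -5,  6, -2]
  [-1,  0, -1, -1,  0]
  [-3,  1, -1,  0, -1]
J_3(-3) ⊕ J_1(-3) ⊕ J_1(-3)

The characteristic polynomial is
  det(x·I − A) = x^5 + 15*x^4 + 90*x^3 + 270*x^2 + 405*x + 243 = (x + 3)^5

Eigenvalues and multiplicities (the geometric multiplicity of λ is n − rank(A − λI), which equals the number of Jordan blocks for λ):
  λ = -3: algebraic multiplicity = 5, geometric multiplicity = 3

Determining the block sizes for each eigenvalue:
  λ = -3: with am = 5 and gm = 3, the partition is not yet determined (e.g. several partitions of 5 into 3 parts exist). Let N = A − (-3)·I. Computing rank(N^1) = 2, rank(N^2) = 1, rank(N^3) = 0; the number of blocks of size ≥ j is rank(N^{j−1}) − rank(N^j), giving [3, 1, 1]. So we have 1 block(s) of size 3, 2 block(s) of size 1 → block sizes [3, 1, 1]

Assembling the blocks gives a Jordan form
J =
  [-3,  1,  0,  0,  0]
  [ 0, -3,  1,  0,  0]
  [ 0,  0, -3,  0,  0]
  [ 0,  0,  0, -3,  0]
  [ 0,  0,  0,  0, -3]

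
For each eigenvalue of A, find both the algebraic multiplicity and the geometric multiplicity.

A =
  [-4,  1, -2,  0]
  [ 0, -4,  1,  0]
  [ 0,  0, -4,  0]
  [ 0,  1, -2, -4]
λ = -4: alg = 4, geom = 2

Step 1 — factor the characteristic polynomial to read off the algebraic multiplicities:
  χ_A(x) = (x + 4)^4

Step 2 — compute geometric multiplicities via the rank-nullity identity g(λ) = n − rank(A − λI):
  rank(A − (-4)·I) = 2, so dim ker(A − (-4)·I) = n − 2 = 2

Summary:
  λ = -4: algebraic multiplicity = 4, geometric multiplicity = 2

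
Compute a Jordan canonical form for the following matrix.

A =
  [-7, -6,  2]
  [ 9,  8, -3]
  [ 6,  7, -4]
J_3(-1)

The characteristic polynomial is
  det(x·I − A) = x^3 + 3*x^2 + 3*x + 1 = (x + 1)^3

Eigenvalues and multiplicities (the geometric multiplicity of λ is n − rank(A − λI), which equals the number of Jordan blocks for λ):
  λ = -1: algebraic multiplicity = 3, geometric multiplicity = 1

Determining the block sizes for each eigenvalue:
  λ = -1: one block (gm = 1), so the single block has size am = 3 → block sizes [3]

Assembling the blocks gives a Jordan form
J =
  [-1,  1,  0]
  [ 0, -1,  1]
  [ 0,  0, -1]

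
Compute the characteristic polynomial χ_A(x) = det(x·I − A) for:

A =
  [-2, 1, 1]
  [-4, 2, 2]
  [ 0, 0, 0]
x^3

Expanding det(x·I − A) (e.g. by cofactor expansion or by noting that A is similar to its Jordan form J, which has the same characteristic polynomial as A) gives
  χ_A(x) = x^3
which factors as x^3. The eigenvalues (with algebraic multiplicities) are λ = 0 with multiplicity 3.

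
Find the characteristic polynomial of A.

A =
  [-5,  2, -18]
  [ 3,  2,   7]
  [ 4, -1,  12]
x^3 - 9*x^2 + 27*x - 27

Expanding det(x·I − A) (e.g. by cofactor expansion or by noting that A is similar to its Jordan form J, which has the same characteristic polynomial as A) gives
  χ_A(x) = x^3 - 9*x^2 + 27*x - 27
which factors as (x - 3)^3. The eigenvalues (with algebraic multiplicities) are λ = 3 with multiplicity 3.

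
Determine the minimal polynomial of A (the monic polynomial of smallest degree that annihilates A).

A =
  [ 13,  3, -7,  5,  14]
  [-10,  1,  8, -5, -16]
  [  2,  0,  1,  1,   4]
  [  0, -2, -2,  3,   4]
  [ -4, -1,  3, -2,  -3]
x^2 - 6*x + 9

The characteristic polynomial is χ_A(x) = (x - 3)^5, so the eigenvalues are known. The minimal polynomial is
  m_A(x) = Π_λ (x − λ)^{k_λ}
where k_λ is the size of the *largest* Jordan block for λ (equivalently, the smallest k with (A − λI)^k v = 0 for every generalised eigenvector v of λ).

  λ = 3: largest Jordan block has size 2, contributing (x − 3)^2

So m_A(x) = (x - 3)^2 = x^2 - 6*x + 9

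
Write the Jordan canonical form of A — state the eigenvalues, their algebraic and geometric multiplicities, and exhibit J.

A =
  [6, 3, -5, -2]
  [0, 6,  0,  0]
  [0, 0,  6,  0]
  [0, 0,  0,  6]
J_2(6) ⊕ J_1(6) ⊕ J_1(6)

The characteristic polynomial is
  det(x·I − A) = x^4 - 24*x^3 + 216*x^2 - 864*x + 1296 = (x - 6)^4

Eigenvalues and multiplicities (the geometric multiplicity of λ is n − rank(A − λI), which equals the number of Jordan blocks for λ):
  λ = 6: algebraic multiplicity = 4, geometric multiplicity = 3

Determining the block sizes for each eigenvalue:
  λ = 6: 3 blocks summing to 4 forces exactly one block of size 2 and the rest size 1 → block sizes [2, 1, 1]

Assembling the blocks gives a Jordan form
J =
  [6, 1, 0, 0]
  [0, 6, 0, 0]
  [0, 0, 6, 0]
  [0, 0, 0, 6]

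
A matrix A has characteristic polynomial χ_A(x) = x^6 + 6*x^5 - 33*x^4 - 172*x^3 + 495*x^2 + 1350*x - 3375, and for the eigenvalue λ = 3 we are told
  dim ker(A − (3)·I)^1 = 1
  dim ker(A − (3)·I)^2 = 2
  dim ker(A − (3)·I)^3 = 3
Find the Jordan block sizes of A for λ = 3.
Block sizes for λ = 3: [3]

From the dimensions of kernels of powers, the number of Jordan blocks of size at least j is d_j − d_{j−1} where d_j = dim ker(N^j) (with d_0 = 0). Computing the differences gives [1, 1, 1].
The number of blocks of size exactly k is (#blocks of size ≥ k) − (#blocks of size ≥ k + 1), so the partition is: 1 block(s) of size 3.
In nonincreasing order the block sizes are [3].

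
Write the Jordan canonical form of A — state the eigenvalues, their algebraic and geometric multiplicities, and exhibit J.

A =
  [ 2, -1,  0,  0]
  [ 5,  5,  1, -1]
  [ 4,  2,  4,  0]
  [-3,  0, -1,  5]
J_3(4) ⊕ J_1(4)

The characteristic polynomial is
  det(x·I − A) = x^4 - 16*x^3 + 96*x^2 - 256*x + 256 = (x - 4)^4

Eigenvalues and multiplicities (the geometric multiplicity of λ is n − rank(A − λI), which equals the number of Jordan blocks for λ):
  λ = 4: algebraic multiplicity = 4, geometric multiplicity = 2

Determining the block sizes for each eigenvalue:
  λ = 4: with am = 4 and gm = 2, the partition is not yet determined (e.g. several partitions of 4 into 2 parts exist). Let N = A − (4)·I. Computing rank(N^1) = 2, rank(N^2) = 1, rank(N^3) = 0; the number of blocks of size ≥ j is rank(N^{j−1}) − rank(N^j), giving [2, 1, 1]. So we have 1 block(s) of size 3, 1 block(s) of size 1 → block sizes [3, 1]

Assembling the blocks gives a Jordan form
J =
  [4, 1, 0, 0]
  [0, 4, 1, 0]
  [0, 0, 4, 0]
  [0, 0, 0, 4]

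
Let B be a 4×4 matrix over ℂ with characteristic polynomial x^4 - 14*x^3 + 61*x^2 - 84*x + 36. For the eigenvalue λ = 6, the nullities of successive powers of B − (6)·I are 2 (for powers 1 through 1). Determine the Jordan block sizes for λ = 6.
Block sizes for λ = 6: [1, 1]

From the dimensions of kernels of powers, the number of Jordan blocks of size at least j is d_j − d_{j−1} where d_j = dim ker(N^j) (with d_0 = 0). Computing the differences gives [2].
The number of blocks of size exactly k is (#blocks of size ≥ k) − (#blocks of size ≥ k + 1), so the partition is: 2 block(s) of size 1.
In nonincreasing order the block sizes are [1, 1].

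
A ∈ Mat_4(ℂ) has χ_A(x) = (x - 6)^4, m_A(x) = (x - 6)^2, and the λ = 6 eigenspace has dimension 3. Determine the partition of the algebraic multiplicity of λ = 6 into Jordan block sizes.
Block sizes for λ = 6: [2, 1, 1]

Step 1 — from the characteristic polynomial, algebraic multiplicity of λ = 6 is 4. From dim ker(A − (6)·I) = 3, there are exactly 3 Jordan blocks for λ = 6.
Step 2 — from the minimal polynomial, the factor (x − 6)^2 tells us the largest block for λ = 6 has size 2.
Step 3 — with total size 4, 3 blocks, and largest block 2, the block sizes (in nonincreasing order) are [2, 1, 1].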